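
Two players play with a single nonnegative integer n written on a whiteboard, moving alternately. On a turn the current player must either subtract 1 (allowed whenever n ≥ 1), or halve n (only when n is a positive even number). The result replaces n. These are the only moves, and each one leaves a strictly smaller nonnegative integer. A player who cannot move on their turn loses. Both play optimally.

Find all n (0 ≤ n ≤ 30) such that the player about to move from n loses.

Use the standard recursion: the mover loses at a terminal position; elsewhere, the mover wins exactly when some move hands the opponent an L position.
n=0: no move → L
n=1: reaches L-position 0 → W
n=2: only reaches 1(W), which is W → L
n=3: reaches L-position 2 → W
n=4: reaches L-position 2 → W
n=5: only reaches 4(W), which is W → L
n=6: reaches L-position 5 → W
n=7: only reaches 6(W), which is W → L
n=8: reaches L-position 7 → W
n=9: only reaches 8(W), which is W → L
n=10: reaches L-position 5 → W
n=11: only reaches 10(W), which is W → L
n=12: reaches L-position 11 → W
n=13: only reaches 12(W), which is W → L
n=14: reaches L-position 7 → W
n=15: only reaches 14(W), which is W → L
n=16: reaches L-position 15 → W
n=17: only reaches 16(W), which is W → L
n=18: reaches L-position 9 → W
n=19: only reaches 18(W), which is W → L
n=20: reaches L-position 19 → W
n=21: only reaches 20(W), which is W → L
n=22: reaches L-position 11 → W
n=23: only reaches 22(W), which is W → L
n=24: reaches L-position 23 → W
n=25: only reaches 24(W), which is W → L
n=26: reaches L-position 13 → W
n=27: only reaches 26(W), which is W → L
n=28: reaches L-position 27 → W
n=29: only reaches 28(W), which is W → L
n=30: reaches L-position 15 → W
The losing starting values of n are exactly the entries labelled L in this table (15 of them).

0, 2, 5, 7, 9, 11, 13, 15, 17, 19, 21, 23, 25, 27, 29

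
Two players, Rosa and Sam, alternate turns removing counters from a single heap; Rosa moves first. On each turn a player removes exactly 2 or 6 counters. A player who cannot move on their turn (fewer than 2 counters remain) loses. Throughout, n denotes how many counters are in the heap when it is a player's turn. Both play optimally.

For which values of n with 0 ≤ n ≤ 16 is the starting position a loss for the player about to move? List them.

0, 1, 4, 5, 8, 9, 12, 13, 16

Positions with no move are L. A position that does have a move is losing for the player to move precisely when every available move leads to a winning position for the opponent. Fill in the labels:
n=0: no move → L
n=1: no move → L
n=2: W (go to 0, an L position)
n=3: W (go to 1, an L position)
n=4: L (sole option 2(W) is W)
n=5: L (sole option 3(W) is W)
n=6: W (go to 4, an L position)
n=7: W (go to 5, an L position)
n=8: L (options 6(W), 2(W) are all W)
n=9: L (options 7(W), 3(W) are all W)
n=10: W (go to 8, an L position)
n=11: W (go to 9, an L position)
n=12: L (options 10(W), 6(W) are all W)
n=13: L (options 11(W), 7(W) are all W)
n=14: W (go to 12, an L position)
n=15: W (go to 13, an L position)
n=16: L (options 14(W), 10(W) are all W)
The losing starting values of n are exactly the entries labelled L in this table (9 of them).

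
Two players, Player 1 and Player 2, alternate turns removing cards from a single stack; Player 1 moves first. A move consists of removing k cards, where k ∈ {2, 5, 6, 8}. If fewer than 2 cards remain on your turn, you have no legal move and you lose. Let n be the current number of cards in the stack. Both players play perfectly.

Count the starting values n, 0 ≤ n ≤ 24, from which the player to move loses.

Compute win/loss labels from the base case upward. A position with no move is L. Any other position is W if it can reach an L in one move, else L.
n=0: no move → L
n=1: no move → L
n=2: reaches L-position 0 → W
n=3: reaches L-position 1 → W
n=4: only reaches 2(W), which is W → L
n=5: reaches L-position 0 → W
n=6: reaches L-position 4 → W
n=7: reaches L-position 1 → W
n=8: reaches L-position 0 → W
n=9: reaches L-position 4 → W
n=10: reaches L-position 4 → W
n=11: only reaches 9(W), 6(W), 5(W), 3(W), all W → L
n=12: reaches L-position 4 → W
n=13: reaches L-position 11 → W
n=14: only reaches 12(W), 9(W), 8(W), 6(W), all W → L
n=15: only reaches 13(W), 10(W), 9(W), 7(W), all W → L
n=16: reaches L-position 14 → W
n=17: reaches L-position 15 → W
n=18: only reaches 16(W), 13(W), 12(W), 10(W), all W → L
n=19: reaches L-position 14 → W
n=20: reaches L-position 18 → W
n=21: reaches L-position 15 → W
n=22: reaches L-position 14 → W
n=23: reaches L-position 18 → W
n=24: reaches L-position 18 → W
L entries with 0 ≤ n ≤ 24: n = 0, 1, 4, 11, 14, 15, 18; that makes 7.

7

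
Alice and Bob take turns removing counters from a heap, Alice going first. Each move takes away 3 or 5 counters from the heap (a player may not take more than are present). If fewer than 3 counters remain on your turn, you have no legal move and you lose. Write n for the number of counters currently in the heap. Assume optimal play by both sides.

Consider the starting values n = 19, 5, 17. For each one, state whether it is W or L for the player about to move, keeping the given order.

Use the standard recursion: the mover loses at a terminal position; elsewhere, the mover wins exactly when some move hands the opponent an L position.
n=0: no move → L
n=1: no move → L
n=2: no move → L
n=3: can move to 0, which is L ⇒ W
n=4: can move to 1, which is L ⇒ W
n=5: can move to 2, which is L ⇒ W
n=6: can move to 1, which is L ⇒ W
n=7: can move to 2, which is L ⇒ W
n=8: moves to 5(W), 3(W); every one is W ⇒ L
n=9: moves to 6(W), 4(W); every one is W ⇒ L
n=10: moves to 7(W), 5(W); every one is W ⇒ L
n=11: can move to 8, which is L ⇒ W
n=12: can move to 9, which is L ⇒ W
n=13: can move to 10, which is L ⇒ W
n=14: can move to 9, which is L ⇒ W
n=15: can move to 10, which is L ⇒ W
n=16: moves to 13(W), 11(W); every one is W ⇒ L
n=17: moves to 14(W), 12(W); every one is W ⇒ L
n=18: moves to 15(W), 13(W); every one is W ⇒ L
n=19: can move to 16, which is L ⇒ W

19: W, 5: W, 17: L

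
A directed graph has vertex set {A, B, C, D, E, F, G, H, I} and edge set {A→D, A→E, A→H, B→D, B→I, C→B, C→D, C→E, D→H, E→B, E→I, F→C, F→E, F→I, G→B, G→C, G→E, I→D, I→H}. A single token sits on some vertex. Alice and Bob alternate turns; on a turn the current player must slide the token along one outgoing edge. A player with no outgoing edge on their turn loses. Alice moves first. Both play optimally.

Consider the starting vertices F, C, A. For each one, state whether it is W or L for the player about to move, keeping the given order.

Use the standard recursion: the mover loses at a terminal position; elsewhere, the mover wins exactly when some move hands the opponent an L position.
Every edge goes from a vertex to one that appears earlier in the order H, D, I, B, E, A, C, G, F, so processing vertices in that order labels each vertex after all of its successors.
H: no outgoing edge → L
D: reaches L-position H → W
I: reaches L-position H → W
B: only reaches I(W), D(W), all W → L
E: reaches L-position B → W
A: reaches L-position H → W
C: reaches L-position B → W
G: reaches L-position B → W
F: only reaches C(W), E(W), I(W), all W → L

F: L, C: W, A: W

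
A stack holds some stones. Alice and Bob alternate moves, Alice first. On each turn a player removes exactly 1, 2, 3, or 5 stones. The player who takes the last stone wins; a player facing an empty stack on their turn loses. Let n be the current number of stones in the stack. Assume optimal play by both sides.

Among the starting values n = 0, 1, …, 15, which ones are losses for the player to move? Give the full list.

0, 4, 8, 12

Compute win/loss labels from the base case upward. A position with no move is L. Any other position is W if it can reach an L in one move, else L.
n=0: no move → L
n=1: can move to 0, which is L ⇒ W
n=2: can move to 0, which is L ⇒ W
n=3: can move to 0, which is L ⇒ W
n=4: moves to 3(W), 2(W), 1(W); every one is W ⇒ L
n=5: can move to 4, which is L ⇒ W
n=6: can move to 4, which is L ⇒ W
n=7: can move to 4, which is L ⇒ W
n=8: moves to 7(W), 6(W), 5(W), 3(W); every one is W ⇒ L
n=9: can move to 8, which is L ⇒ W
n=10: can move to 8, which is L ⇒ W
n=11: can move to 8, which is L ⇒ W
n=12: moves to 11(W), 10(W), 9(W), 7(W); every one is W ⇒ L
n=13: can move to 12, which is L ⇒ W
n=14: can move to 12, which is L ⇒ W
n=15: can move to 12, which is L ⇒ W
Reading off the rows marked L gives the requested list; there are 4 such values of n.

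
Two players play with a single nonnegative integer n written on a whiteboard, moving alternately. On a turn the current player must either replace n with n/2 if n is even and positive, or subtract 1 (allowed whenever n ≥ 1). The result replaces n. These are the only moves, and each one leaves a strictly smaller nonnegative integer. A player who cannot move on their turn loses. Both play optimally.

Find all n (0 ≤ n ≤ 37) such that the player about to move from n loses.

0, 2, 5, 7, 9, 11, 13, 15, 17, 19, 21, 23, 25, 27, 29, 31, 33, 35, 37

Build the W/L table. Terminal = L. A non-terminal position is W if it has a move to some L; otherwise it is L.
n=0: no move → L
n=1: reaches L-position 0 → W
n=2: only reaches 1(W), which is W → L
n=3: reaches L-position 2 → W
n=4: reaches L-position 2 → W
n=5: only reaches 4(W), which is W → L
n=6: reaches L-position 5 → W
n=7: only reaches 6(W), which is W → L
n=8: reaches L-position 7 → W
n=9: only reaches 8(W), which is W → L
n=10: reaches L-position 5 → W
n=11: only reaches 10(W), which is W → L
n=12: reaches L-position 11 → W
n=13: only reaches 12(W), which is W → L
n=14: reaches L-position 7 → W
n=15: only reaches 14(W), which is W → L
n=16: reaches L-position 15 → W
n=17: only reaches 16(W), which is W → L
n=18: reaches L-position 9 → W
n=19: only reaches 18(W), which is W → L
n=20: reaches L-position 19 → W
n=21: only reaches 20(W), which is W → L
n=22: reaches L-position 11 → W
n=23: only reaches 22(W), which is W → L
n=24: reaches L-position 23 → W
n=25: only reaches 24(W), which is W → L
n=26: reaches L-position 13 → W
n=27: only reaches 26(W), which is W → L
n=28: reaches L-position 27 → W
n=29: only reaches 28(W), which is W → L
n=30: reaches L-position 15 → W
n=31: only reaches 30(W), which is W → L
n=32: reaches L-position 31 → W
n=33: only reaches 32(W), which is W → L
n=34: reaches L-position 17 → W
n=35: only reaches 34(W), which is W → L
n=36: reaches L-position 35 → W
n=37: only reaches 36(W), which is W → L
The losing starting values of n are exactly the entries labelled L in this table (19 of them).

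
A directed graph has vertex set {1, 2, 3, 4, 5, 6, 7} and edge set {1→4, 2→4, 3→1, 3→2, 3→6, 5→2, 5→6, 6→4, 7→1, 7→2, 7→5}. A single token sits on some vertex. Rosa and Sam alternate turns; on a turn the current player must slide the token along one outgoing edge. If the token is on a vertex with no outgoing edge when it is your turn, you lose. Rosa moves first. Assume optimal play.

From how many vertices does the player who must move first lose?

3

Use the standard recursion: the mover loses at a terminal position; elsewhere, the mover wins exactly when some move hands the opponent an L position.
Every edge goes from a vertex to one that appears earlier in the order 4, 2, 1, 6, 5, 7, 3, so processing vertices in that order labels each vertex after all of its successors.
4: no outgoing edge → L
2: reaches L-position 4 → W
1: reaches L-position 4 → W
6: reaches L-position 4 → W
5: only reaches 6(W), 2(W), all W → L
7: reaches L-position 5 → W
3: only reaches 6(W), 1(W), 2(W), all W → L
The L vertices are 3, 4, 5; that is 3 in all.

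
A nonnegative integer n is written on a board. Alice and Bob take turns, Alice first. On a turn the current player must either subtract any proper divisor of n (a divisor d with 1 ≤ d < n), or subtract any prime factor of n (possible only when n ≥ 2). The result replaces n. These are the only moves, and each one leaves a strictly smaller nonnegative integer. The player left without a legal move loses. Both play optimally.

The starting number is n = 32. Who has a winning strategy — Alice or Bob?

Bob wins.

Work bottom-up. With no move the player to move loses. Otherwise the position is W if at least one move leads to an L position for the opponent, and L if every move leads to a W.
n=0: no move → L
n=1: no move → L
n=2: reaches L-position 0 → W
n=3: reaches L-position 0 → W
n=4: only reaches 2(W), 3(W), all W → L
n=5: reaches L-position 0 → W
n=6: reaches L-position 4 → W
n=7: reaches L-position 0 → W
n=8: reaches L-position 4 → W
n=9: only reaches 6(W), 8(W), all W → L
n=10: reaches L-position 9 → W
n=11: reaches L-position 0 → W
n=12: reaches L-position 9 → W
n=13: reaches L-position 0 → W
n=14: only reaches 7(W), 12(W), 13(W), all W → L
n=15: reaches L-position 14 → W
n=16: reaches L-position 14 → W
n=17: reaches L-position 0 → W
n=18: reaches L-position 9 → W
n=19: reaches L-position 0 → W
n=20: only reaches 10(W), 15(W), 16(W), 18(W), 19(W), all W → L
n=21: reaches L-position 14 → W
n=22: reaches L-position 20 → W
n=23: reaches L-position 0 → W
n=24: reaches L-position 20 → W
n=25: reaches L-position 20 → W
n=26: only reaches 13(W), 24(W), 25(W), all W → L
n=27: reaches L-position 26 → W
n=28: reaches L-position 14 → W
n=29: reaches L-position 0 → W
n=30: reaches L-position 20 → W
n=31: reaches L-position 0 → W
n=32: only reaches 16(W), 24(W), 28(W), 30(W), 31(W), all W → L
The starting position 32 is L: whatever Alice does, the opponent receives a W position.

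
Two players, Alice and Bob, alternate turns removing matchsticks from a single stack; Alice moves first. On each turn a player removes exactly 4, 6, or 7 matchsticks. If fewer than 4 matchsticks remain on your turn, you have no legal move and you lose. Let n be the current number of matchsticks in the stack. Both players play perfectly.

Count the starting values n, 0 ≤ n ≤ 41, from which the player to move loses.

16

Use the standard recursion: the mover loses at a terminal position; elsewhere, the mover wins exactly when some move hands the opponent an L position.
n=0: no move → L
n=1: no move → L
n=2: no move → L
n=3: no move → L
n=4: can move to 0, which is L ⇒ W
n=5: can move to 1, which is L ⇒ W
n=6: can move to 2, which is L ⇒ W
n=7: can move to 3, which is L ⇒ W
n=8: can move to 2, which is L ⇒ W
n=9: can move to 3, which is L ⇒ W
n=10: can move to 3, which is L ⇒ W
n=11: moves to 7(W), 5(W), 4(W); every one is W ⇒ L
n=12: moves to 8(W), 6(W), 5(W); every one is W ⇒ L
n=13: moves to 9(W), 7(W), 6(W); every one is W ⇒ L
n=14: moves to 10(W), 8(W), 7(W); every one is W ⇒ L
n=15: can move to 11, which is L ⇒ W
n=16: can move to 12, which is L ⇒ W
n=17: can move to 13, which is L ⇒ W
n=18: can move to 14, which is L ⇒ W
n=19: can move to 13, which is L ⇒ W
n=20: can move to 14, which is L ⇒ W
n=21: can move to 14, which is L ⇒ W
n=22: moves to 18(W), 16(W), 15(W); every one is W ⇒ L
n=23: moves to 19(W), 17(W), 16(W); every one is W ⇒ L
n=24: moves to 20(W), 18(W), 17(W); every one is W ⇒ L
n=25: moves to 21(W), 19(W), 18(W); every one is W ⇒ L
n=26: can move to 22, which is L ⇒ W
n=27: can move to 23, which is L ⇒ W
n=28: can move to 24, which is L ⇒ W
n=29: can move to 25, which is L ⇒ W
n=30: can move to 24, which is L ⇒ W
n=31: can move to 25, which is L ⇒ W
n=32: can move to 25, which is L ⇒ W
n=33: moves to 29(W), 27(W), 26(W); every one is W ⇒ L
n=34: moves to 30(W), 28(W), 27(W); every one is W ⇒ L
n=35: moves to 31(W), 29(W), 28(W); every one is W ⇒ L
n=36: moves to 32(W), 30(W), 29(W); every one is W ⇒ L
n=37: can move to 33, which is L ⇒ W
n=38: can move to 34, which is L ⇒ W
n=39: can move to 35, which is L ⇒ W
n=40: can move to 36, which is L ⇒ W
n=41: can move to 35, which is L ⇒ W
L entries with 0 ≤ n ≤ 41: n = 0, 1, 2, 3, 11, 12, 13, 14, 22, 23, 24, 25, 33, 34, 35, 36; that makes 16.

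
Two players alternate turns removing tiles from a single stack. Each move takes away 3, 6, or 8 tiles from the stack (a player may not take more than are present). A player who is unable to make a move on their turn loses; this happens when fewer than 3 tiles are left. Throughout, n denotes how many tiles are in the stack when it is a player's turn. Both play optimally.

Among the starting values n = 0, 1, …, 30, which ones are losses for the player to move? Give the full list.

0, 1, 2, 11, 12, 13, 22, 23, 24

Compute win/loss labels from the base case upward. A position with no move is L. Any other position is W if it can reach an L in one move, else L.
n=0: no move → L
n=1: no move → L
n=2: no move → L
n=3: W (go to 0, an L position)
n=4: W (go to 1, an L position)
n=5: W (go to 2, an L position)
n=6: W (go to 0, an L position)
n=7: W (go to 1, an L position)
n=8: W (go to 2, an L position)
n=9: W (go to 1, an L position)
n=10: W (go to 2, an L position)
n=11: L (options 8(W), 5(W), 3(W) are all W)
n=12: L (options 9(W), 6(W), 4(W) are all W)
n=13: L (options 10(W), 7(W), 5(W) are all W)
n=14: W (go to 11, an L position)
n=15: W (go to 12, an L position)
n=16: W (go to 13, an L position)
n=17: W (go to 11, an L position)
n=18: W (go to 12, an L position)
n=19: W (go to 13, an L position)
n=20: W (go to 12, an L position)
n=21: W (go to 13, an L position)
n=22: L (options 19(W), 16(W), 14(W) are all W)
n=23: L (options 20(W), 17(W), 15(W) are all W)
n=24: L (options 21(W), 18(W), 16(W) are all W)
n=25: W (go to 22, an L position)
n=26: W (go to 23, an L position)
n=27: W (go to 24, an L position)
n=28: W (go to 22, an L position)
n=29: W (go to 23, an L position)
n=30: W (go to 24, an L position)
Reading off the rows marked L gives the requested list; there are 9 such values of n.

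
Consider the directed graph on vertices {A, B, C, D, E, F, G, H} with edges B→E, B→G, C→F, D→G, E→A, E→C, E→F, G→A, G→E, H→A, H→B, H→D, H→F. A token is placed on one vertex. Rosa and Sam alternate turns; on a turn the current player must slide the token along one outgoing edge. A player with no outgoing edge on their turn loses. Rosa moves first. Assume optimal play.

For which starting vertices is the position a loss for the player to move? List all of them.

A, B, D, F

Positions with no move are L. A position that does have a move is losing for the player to move precisely when every available move leads to a winning position for the opponent. Fill in the labels:
Every edge goes from a vertex to one that appears earlier in the order F, A, C, E, G, D, B, H, so processing vertices in that order labels each vertex after all of its successors.
F: no outgoing edge → L
A: no outgoing edge → L
C: can move to F, which is L ⇒ W
E: can move to A, which is L ⇒ W
G: can move to A, which is L ⇒ W
D: the only move is to G(W), a W ⇒ L
B: moves to G(W), E(W); every one is W ⇒ L
H: can move to B, which is L ⇒ W
The losing starting vertices are exactly the entries labelled L in this table (4 of them).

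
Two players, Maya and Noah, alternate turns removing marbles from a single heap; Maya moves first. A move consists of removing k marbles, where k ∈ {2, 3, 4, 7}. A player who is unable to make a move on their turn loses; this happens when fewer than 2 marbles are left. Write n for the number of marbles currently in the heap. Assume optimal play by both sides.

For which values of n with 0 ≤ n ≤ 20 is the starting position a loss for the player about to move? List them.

Compute win/loss labels from the base case upward. A position with no move is L. Any other position is W if it can reach an L in one move, else L.
n=0: no move → L
n=1: no move → L
n=2: W (go to 0, an L position)
n=3: W (go to 1, an L position)
n=4: W (go to 1, an L position)
n=5: W (go to 1, an L position)
n=6: L (options 4(W), 3(W), 2(W) are all W)
n=7: W (go to 0, an L position)
n=8: W (go to 6, an L position)
n=9: W (go to 6, an L position)
n=10: W (go to 6, an L position)
n=11: L (options 9(W), 8(W), 7(W), 4(W) are all W)
n=12: L (options 10(W), 9(W), 8(W), 5(W) are all W)
n=13: W (go to 11, an L position)
n=14: W (go to 12, an L position)
n=15: W (go to 12, an L position)
n=16: W (go to 12, an L position)
n=17: L (options 15(W), 14(W), 13(W), 10(W) are all W)
n=18: W (go to 11, an L position)
n=19: W (go to 17, an L position)
n=20: W (go to 17, an L position)
The losing starting values of n are exactly the entries labelled L in this table (6 of them).

0, 1, 6, 11, 12, 17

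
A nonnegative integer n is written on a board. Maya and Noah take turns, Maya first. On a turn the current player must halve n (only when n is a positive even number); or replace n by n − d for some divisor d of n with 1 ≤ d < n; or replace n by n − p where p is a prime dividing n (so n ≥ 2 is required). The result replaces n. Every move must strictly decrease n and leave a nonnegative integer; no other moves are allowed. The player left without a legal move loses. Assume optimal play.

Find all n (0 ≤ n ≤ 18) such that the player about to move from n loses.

Positions with no move are L. A position that does have a move is losing for the player to move precisely when every available move leads to a winning position for the opponent. Fill in the labels:
n=0: no move → L
n=1: no move → L
n=2: →0(L), so W
n=3: →0(L), so W
n=4: →2(W), 3(W) — all W, so L
n=5: →0(L), so W
n=6: →4(L), so W
n=7: →0(L), so W
n=8: →4(L), so W
n=9: →6(W), 8(W) — all W, so L
n=10: →9(L), so W
n=11: →0(L), so W
n=12: →9(L), so W
n=13: →0(L), so W
n=14: →7(W), 12(W), 13(W) — all W, so L
n=15: →14(L), so W
n=16: →14(L), so W
n=17: →0(L), so W
n=18: →9(L), so W
The losing starting values of n are exactly the entries labelled L in this table (5 of them).

0, 1, 4, 9, 14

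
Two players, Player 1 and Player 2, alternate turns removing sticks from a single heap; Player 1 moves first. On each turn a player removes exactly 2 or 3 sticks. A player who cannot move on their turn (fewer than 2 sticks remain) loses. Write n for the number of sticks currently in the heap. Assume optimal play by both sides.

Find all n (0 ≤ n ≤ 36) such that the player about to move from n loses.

Compute win/loss labels from the base case upward. A position with no move is L. Any other position is W if it can reach an L in one move, else L.
n=0: no move → L
n=1: no move → L
n=2: can move to 0, which is L ⇒ W
n=3: can move to 1, which is L ⇒ W
n=4: can move to 1, which is L ⇒ W
n=5: moves to 3(W), 2(W); every one is W ⇒ L
n=6: moves to 4(W), 3(W); every one is W ⇒ L
n=7: can move to 5, which is L ⇒ W
n=8: can move to 6, which is L ⇒ W
n=9: can move to 6, which is L ⇒ W
n=10: moves to 8(W), 7(W); every one is W ⇒ L
n=11: moves to 9(W), 8(W); every one is W ⇒ L
n=12: can move to 10, which is L ⇒ W
n=13: can move to 11, which is L ⇒ W
n=14: can move to 11, which is L ⇒ W
n=15: moves to 13(W), 12(W); every one is W ⇒ L
n=16: moves to 14(W), 13(W); every one is W ⇒ L
n=17: can move to 15, which is L ⇒ W
n=18: can move to 16, which is L ⇒ W
n=19: can move to 16, which is L ⇒ W
n=20: moves to 18(W), 17(W); every one is W ⇒ L
n=21: moves to 19(W), 18(W); every one is W ⇒ L
n=22: can move to 20, which is L ⇒ W
n=23: can move to 21, which is L ⇒ W
n=24: can move to 21, which is L ⇒ W
n=25: moves to 23(W), 22(W); every one is W ⇒ L
n=26: moves to 24(W), 23(W); every one is W ⇒ L
n=27: can move to 25, which is L ⇒ W
n=28: can move to 26, which is L ⇒ W
n=29: can move to 26, which is L ⇒ W
n=30: moves to 28(W), 27(W); every one is W ⇒ L
n=31: moves to 29(W), 28(W); every one is W ⇒ L
n=32: can move to 30, which is L ⇒ W
n=33: can move to 31, which is L ⇒ W
n=34: can move to 31, which is L ⇒ W
n=35: moves to 33(W), 32(W); every one is W ⇒ L
n=36: moves to 34(W), 33(W); every one is W ⇒ L
The losing starting values of n are exactly the entries labelled L in this table (16 of them).

0, 1, 5, 6, 10, 11, 15, 16, 20, 21, 25, 26, 30, 31, 35, 36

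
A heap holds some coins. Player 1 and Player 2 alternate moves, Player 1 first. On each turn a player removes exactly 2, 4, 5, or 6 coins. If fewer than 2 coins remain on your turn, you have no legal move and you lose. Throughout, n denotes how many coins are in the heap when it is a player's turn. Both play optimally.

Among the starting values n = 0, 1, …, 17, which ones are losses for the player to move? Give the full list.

Label each position W (a win for the player to move) or L (a loss). A position with no legal move is L; any other position is W exactly when some move reaches an L, and L when every move reaches a W.
n=0: no move → L
n=1: no move → L
n=2: reaches L-position 0 → W
n=3: reaches L-position 1 → W
n=4: reaches L-position 0 → W
n=5: reaches L-position 1 → W
n=6: reaches L-position 1 → W
n=7: reaches L-position 1 → W
n=8: only reaches 6(W), 4(W), 3(W), 2(W), all W → L
n=9: only reaches 7(W), 5(W), 4(W), 3(W), all W → L
n=10: reaches L-position 8 → W
n=11: reaches L-position 9 → W
n=12: reaches L-position 8 → W
n=13: reaches L-position 9 → W
n=14: reaches L-position 9 → W
n=15: reaches L-position 9 → W
n=16: only reaches 14(W), 12(W), 11(W), 10(W), all W → L
n=17: only reaches 15(W), 13(W), 12(W), 11(W), all W → L
The losing starting values of n are exactly the entries labelled L in this table (6 of them).

0, 1, 8, 9, 16, 17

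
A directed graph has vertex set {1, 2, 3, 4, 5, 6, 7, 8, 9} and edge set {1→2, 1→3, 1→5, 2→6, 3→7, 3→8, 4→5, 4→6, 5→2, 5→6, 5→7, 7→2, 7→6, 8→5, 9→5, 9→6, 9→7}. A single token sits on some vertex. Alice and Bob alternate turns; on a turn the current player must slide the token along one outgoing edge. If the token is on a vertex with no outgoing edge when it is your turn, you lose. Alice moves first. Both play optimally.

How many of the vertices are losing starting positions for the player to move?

Compute win/loss labels from the base case upward. A position with no move is L. Any other position is W if it can reach an L in one move, else L.
Every edge goes from a vertex to one that appears earlier in the order 6, 2, 7, 5, 9, 4, 8, 3, 1, so processing vertices in that order labels each vertex after all of its successors.
6: no outgoing edge → L
2: →6(L), so W
7: →6(L), so W
5: →6(L), so W
9: →6(L), so W
4: →6(L), so W
8: →5(W) only, which is W, so L
3: →8(L), so W
1: →3(W), 5(W), 2(W) — all W, so L
The L vertices are 1, 6, 8; that is 3 in all.

3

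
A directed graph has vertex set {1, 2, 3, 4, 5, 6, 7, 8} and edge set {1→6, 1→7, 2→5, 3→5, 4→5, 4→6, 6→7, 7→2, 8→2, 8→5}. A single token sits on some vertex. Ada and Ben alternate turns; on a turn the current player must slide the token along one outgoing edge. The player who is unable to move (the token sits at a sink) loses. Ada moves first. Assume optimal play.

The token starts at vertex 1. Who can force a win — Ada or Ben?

Label each position W (a win for the player to move) or L (a loss). A position with no legal move is L; any other position is W exactly when some move reaches an L, and L when every move reaches a W.
Every edge goes from a vertex to one that appears earlier in the order 5, 3, 2, 8, 7, 6, 1, 4, so processing vertices in that order labels each vertex after all of its successors.
5: no outgoing edge → L
3: →5(L), so W
2: →5(L), so W
8: →5(L), so W
7: →2(W) only, which is W, so L
6: →7(L), so W
1: →7(L), so W
4: →5(L), so W
From 1 Ada can move to 7, reaching an L position.

Ada wins.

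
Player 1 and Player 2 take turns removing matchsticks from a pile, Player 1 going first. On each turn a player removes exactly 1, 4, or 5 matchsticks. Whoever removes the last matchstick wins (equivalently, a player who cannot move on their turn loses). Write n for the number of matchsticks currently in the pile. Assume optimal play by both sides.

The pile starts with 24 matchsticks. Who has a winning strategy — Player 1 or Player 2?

Player 2 wins.

Work bottom-up. With no move the player to move loses. Otherwise the position is W if at least one move leads to an L position for the opponent, and L if every move leads to a W.
n=0: no move → L
n=1: W (go to 0, an L position)
n=2: L (sole option 1(W) is W)
n=3: W (go to 2, an L position)
n=4: W (go to 0, an L position)
n=5: W (go to 0, an L position)
n=6: W (go to 2, an L position)
n=7: W (go to 2, an L position)
n=8: L (options 7(W), 4(W), 3(W) are all W)
n=9: W (go to 8, an L position)
n=10: L (options 9(W), 6(W), 5(W) are all W)
n=11: W (go to 10, an L position)
n=12: W (go to 8, an L position)
n=13: W (go to 8, an L position)
n=14: W (go to 10, an L position)
n=15: W (go to 10, an L position)
n=16: L (options 15(W), 12(W), 11(W) are all W)
n=17: W (go to 16, an L position)
n=18: L (options 17(W), 14(W), 13(W) are all W)
n=19: W (go to 18, an L position)
n=20: W (go to 16, an L position)
n=21: W (go to 16, an L position)
n=22: W (go to 18, an L position)
n=23: W (go to 18, an L position)
n=24: L (options 23(W), 20(W), 19(W) are all W)
Every move from 24 reaches a W position, so the mover loses.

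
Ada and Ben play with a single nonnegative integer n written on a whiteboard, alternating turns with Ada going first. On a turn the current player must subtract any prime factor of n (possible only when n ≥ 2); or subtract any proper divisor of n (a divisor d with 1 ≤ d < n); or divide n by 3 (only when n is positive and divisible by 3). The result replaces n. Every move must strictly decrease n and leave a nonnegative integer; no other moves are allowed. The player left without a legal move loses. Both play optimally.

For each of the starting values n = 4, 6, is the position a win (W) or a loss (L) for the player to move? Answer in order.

Use the standard recursion: the mover loses at a terminal position; elsewhere, the mover wins exactly when some move hands the opponent an L position.
n=0: no move → L
n=1: no move → L
n=2: can move to 0, which is L ⇒ W
n=3: can move to 0, which is L ⇒ W
n=4: moves to 2(W), 3(W); every one is W ⇒ L
n=5: can move to 0, which is L ⇒ W
n=6: can move to 4, which is L ⇒ W

4: L, 6: W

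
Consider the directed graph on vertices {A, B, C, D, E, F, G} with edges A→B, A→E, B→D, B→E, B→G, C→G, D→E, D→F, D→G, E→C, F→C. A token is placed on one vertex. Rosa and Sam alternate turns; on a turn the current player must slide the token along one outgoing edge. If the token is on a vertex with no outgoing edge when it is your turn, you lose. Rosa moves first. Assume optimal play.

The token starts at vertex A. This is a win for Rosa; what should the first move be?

Move to E.

Use the standard recursion: the mover loses at a terminal position; elsewhere, the mover wins exactly when some move hands the opponent an L position.
Every edge goes from a vertex to one that appears earlier in the order G, C, F, E, D, B, A, so processing vertices in that order labels each vertex after all of its successors.
G: no outgoing edge → L
C: can move to G, which is L ⇒ W
F: the only move is to C(W), a W ⇒ L
E: the only move is to C(W), a W ⇒ L
D: can move to E, which is L ⇒ W
B: can move to E, which is L ⇒ W
A: can move to E, which is L ⇒ W
From A, the L positions reachable in one move are: E.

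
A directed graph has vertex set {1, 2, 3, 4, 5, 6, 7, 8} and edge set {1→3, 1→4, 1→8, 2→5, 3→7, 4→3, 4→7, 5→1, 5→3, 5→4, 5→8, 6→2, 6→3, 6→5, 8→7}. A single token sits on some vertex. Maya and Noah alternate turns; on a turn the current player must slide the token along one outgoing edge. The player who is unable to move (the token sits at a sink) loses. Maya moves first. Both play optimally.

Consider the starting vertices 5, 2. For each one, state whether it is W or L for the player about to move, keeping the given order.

Positions with no move are L. A position that does have a move is losing for the player to move precisely when every available move leads to a winning position for the opponent. Fill in the labels:
Every edge goes from a vertex to one that appears earlier in the order 7, 8, 3, 4, 1, 5, 2, 6, so processing vertices in that order labels each vertex after all of its successors.
7: no outgoing edge → L
8: can move to 7, which is L ⇒ W
3: can move to 7, which is L ⇒ W
4: can move to 7, which is L ⇒ W
1: moves to 4(W), 3(W), 8(W); every one is W ⇒ L
5: can move to 1, which is L ⇒ W
2: the only move is to 5(W), a W ⇒ L
6: can move to 2, which is L ⇒ W

5: W, 2: L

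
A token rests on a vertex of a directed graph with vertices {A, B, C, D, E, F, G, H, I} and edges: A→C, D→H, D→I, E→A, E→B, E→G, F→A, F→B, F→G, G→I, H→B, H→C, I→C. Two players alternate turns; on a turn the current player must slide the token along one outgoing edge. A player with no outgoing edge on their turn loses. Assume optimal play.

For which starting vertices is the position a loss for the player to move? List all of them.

Positions with no move are L. A position that does have a move is losing for the player to move precisely when every available move leads to a winning position for the opponent. Fill in the labels:
Every edge goes from a vertex to one that appears earlier in the order B, C, I, G, A, H, F, E, D, so processing vertices in that order labels each vertex after all of its successors.
B: no outgoing edge → L
C: no outgoing edge → L
I: →C(L), so W
G: →I(W) only, which is W, so L
A: →C(L), so W
H: →C(L), so W
F: →G(L), so W
E: →G(L), so W
D: →H(W), I(W) — all W, so L
Reading off the rows marked L gives the requested list; there are 4 such vertices.

B, C, D, G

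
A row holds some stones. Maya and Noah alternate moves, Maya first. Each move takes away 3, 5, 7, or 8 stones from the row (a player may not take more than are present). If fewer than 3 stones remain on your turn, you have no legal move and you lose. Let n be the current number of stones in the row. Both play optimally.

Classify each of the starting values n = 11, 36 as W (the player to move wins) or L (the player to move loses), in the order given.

11: L, 36: W

Compute win/loss labels from the base case upward. A position with no move is L. Any other position is W if it can reach an L in one move, else L.
n=0: no move → L
n=1: no move → L
n=2: no move → L
n=3: W (go to 0, an L position)
n=4: W (go to 1, an L position)
n=5: W (go to 2, an L position)
n=6: W (go to 1, an L position)
n=7: W (go to 2, an L position)
n=8: W (go to 1, an L position)
n=9: W (go to 2, an L position)
n=10: W (go to 2, an L position)
n=11: L (options 8(W), 6(W), 4(W), 3(W) are all W)
n=12: L (options 9(W), 7(W), 5(W), 4(W) are all W)
n=13: L (options 10(W), 8(W), 6(W), 5(W) are all W)
n=14: W (go to 11, an L position)
n=15: W (go to 12, an L position)
n=16: W (go to 13, an L position)
n=17: W (go to 12, an L position)
n=18: W (go to 13, an L position)
n=19: W (go to 12, an L position)
n=20: W (go to 13, an L position)
n=21: W (go to 13, an L position)
n=22: L (options 19(W), 17(W), 15(W), 14(W) are all W)
n=23: L (options 20(W), 18(W), 16(W), 15(W) are all W)
n=24: L (options 21(W), 19(W), 17(W), 16(W) are all W)
n=25: W (go to 22, an L position)
n=26: W (go to 23, an L position)
n=27: W (go to 24, an L position)
n=28: W (go to 23, an L position)
n=29: W (go to 24, an L position)
n=30: W (go to 23, an L position)
n=31: W (go to 24, an L position)
n=32: W (go to 24, an L position)
n=33: L (options 30(W), 28(W), 26(W), 25(W) are all W)
n=34: L (options 31(W), 29(W), 27(W), 26(W) are all W)
n=35: L (options 32(W), 30(W), 28(W), 27(W) are all W)
n=36: W (go to 33, an L position)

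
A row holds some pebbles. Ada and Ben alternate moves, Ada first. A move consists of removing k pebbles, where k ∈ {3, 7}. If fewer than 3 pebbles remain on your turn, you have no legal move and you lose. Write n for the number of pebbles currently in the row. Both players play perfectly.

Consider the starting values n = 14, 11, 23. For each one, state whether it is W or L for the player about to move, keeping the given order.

14: W, 11: L, 23: W

Label each position W (a win for the player to move) or L (a loss). A position with no legal move is L; any other position is W exactly when some move reaches an L, and L when every move reaches a W.
n=0: no move → L
n=1: no move → L
n=2: no move → L
n=3: can move to 0, which is L ⇒ W
n=4: can move to 1, which is L ⇒ W
n=5: can move to 2, which is L ⇒ W
n=6: the only move is to 3(W), a W ⇒ L
n=7: can move to 0, which is L ⇒ W
n=8: can move to 1, which is L ⇒ W
n=9: can move to 6, which is L ⇒ W
n=10: moves to 7(W), 3(W); every one is W ⇒ L
n=11: moves to 8(W), 4(W); every one is W ⇒ L
n=12: moves to 9(W), 5(W); every one is W ⇒ L
n=13: can move to 10, which is L ⇒ W
n=14: can move to 11, which is L ⇒ W
n=15: can move to 12, which is L ⇒ W
n=16: moves to 13(W), 9(W); every one is W ⇒ L
n=17: can move to 10, which is L ⇒ W
n=18: can move to 11, which is L ⇒ W
n=19: can move to 16, which is L ⇒ W
n=20: moves to 17(W), 13(W); every one is W ⇒ L
n=21: moves to 18(W), 14(W); every one is W ⇒ L
n=22: moves to 19(W), 15(W); every one is W ⇒ L
n=23: can move to 20, which is L ⇒ W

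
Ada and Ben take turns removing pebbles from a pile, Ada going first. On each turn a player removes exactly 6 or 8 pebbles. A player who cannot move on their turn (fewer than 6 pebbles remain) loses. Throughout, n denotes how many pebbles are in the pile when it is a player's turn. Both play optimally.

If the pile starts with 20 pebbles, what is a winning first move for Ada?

Remove 6, leaving 14.

Use the standard recursion: the mover loses at a terminal position; elsewhere, the mover wins exactly when some move hands the opponent an L position.
n=0: no move → L
n=1: no move → L
n=2: no move → L
n=3: no move → L
n=4: no move → L
n=5: no move → L
n=6: reaches L-position 0 → W
n=7: reaches L-position 1 → W
n=8: reaches L-position 2 → W
n=9: reaches L-position 3 → W
n=10: reaches L-position 4 → W
n=11: reaches L-position 5 → W
n=12: reaches L-position 4 → W
n=13: reaches L-position 5 → W
n=14: only reaches 8(W), 6(W), all W → L
n=15: only reaches 9(W), 7(W), all W → L
n=16: only reaches 10(W), 8(W), all W → L
n=17: only reaches 11(W), 9(W), all W → L
n=18: only reaches 12(W), 10(W), all W → L
n=19: only reaches 13(W), 11(W), all W → L
n=20: reaches L-position 14 → W
From 20, the L positions reachable in one move are: 14.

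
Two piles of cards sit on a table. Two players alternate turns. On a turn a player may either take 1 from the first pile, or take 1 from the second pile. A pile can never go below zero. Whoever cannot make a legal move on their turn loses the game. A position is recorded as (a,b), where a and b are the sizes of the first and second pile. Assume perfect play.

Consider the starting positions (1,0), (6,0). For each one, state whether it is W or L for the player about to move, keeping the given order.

Positions with no move are L. A position that does have a move is losing for the player to move precisely when every available move leads to a winning position for the opponent. Fill in the labels:
No move ever increases a pile, so every position that can arise here has a ≤ 6 and b ≤ 0; it is enough to label the cells with 0 ≤ a ≤ 6 and 0 ≤ b ≤ 0.
Every move lowers a or b (never raises either), so fill the grid row by row in increasing a, and left to right within a row: each cell's successors are then already labelled.
      b=0
a=0:    L
a=1:    W
a=2:    L
a=3:    W
a=4:    L
a=5:    W
a=6:    L
Cells with no legal move (terminal, hence L): (0,0).
The remaining L cells, each justified by listing all of its moves:
(2,0): →(1,0)(W) only, which is W, so L
(4,0): →(3,0)(W) only, which is W, so L
(6,0): →(5,0)(W) only, which is W, so L
Every other cell has at least one move into one of the L cells above, so it is W.
(1,0): the move to (0,0) reaches an L cell, so W
(6,0): one of the L cells justified above, so L

(1,0): W, (6,0): L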